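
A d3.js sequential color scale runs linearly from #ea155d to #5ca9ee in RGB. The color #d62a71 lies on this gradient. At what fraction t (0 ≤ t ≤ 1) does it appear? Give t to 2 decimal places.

0.14

Invert the lerp on the G channel (largest span, 148): t = (42 − 21) / (169 − 21) = 21/148 = 0.14189.
Check on R: (214 − 234)/(92 − 234) = 0.1408 ✓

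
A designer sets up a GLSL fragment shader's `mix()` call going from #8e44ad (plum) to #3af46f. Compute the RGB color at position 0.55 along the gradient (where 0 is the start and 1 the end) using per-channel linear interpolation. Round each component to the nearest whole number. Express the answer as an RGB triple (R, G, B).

#8e44ad → (142, 68, 173); #3af46f → (58, 244, 111).
R = 142 + 0.55 × (58 − 142) = 142 + 0.55 × -84 = 95.8 → 96
G = 68 + 0.55 × (244 − 68) = 68 + 0.55 × 176 = 164.8 → 165
B = 173 + 0.55 × (111 − 173) = 173 + 0.55 × -62 = 138.9 → 139

(96, 165, 139)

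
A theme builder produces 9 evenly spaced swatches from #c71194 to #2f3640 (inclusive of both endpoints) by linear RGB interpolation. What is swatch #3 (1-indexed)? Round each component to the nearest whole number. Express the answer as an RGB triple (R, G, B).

(161, 26, 127)

With 9 swatches and endpoints inclusive, swatch 3 sits at t = (3 − 1)/(9 − 1) = 2/8 ≈ 0.25.
#c71194 → (199, 17, 148); #2f3640 → (47, 54, 64).
R = 199 + 0.25 × (47 − 199) = 161 → 161
G = 17 + 0.25 × (54 − 17) = 26.25 → 26
B = 148 + 0.25 × (64 − 148) = 127 → 127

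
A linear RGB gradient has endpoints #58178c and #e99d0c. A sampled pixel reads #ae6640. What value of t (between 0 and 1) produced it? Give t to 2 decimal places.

Invert the lerp on the R channel (largest span, 145): t = (174 − 88) / (233 − 88) = 86/145 = 0.5931.
Check on G: (102 − 23)/(157 − 23) = 0.5896 ✓

0.59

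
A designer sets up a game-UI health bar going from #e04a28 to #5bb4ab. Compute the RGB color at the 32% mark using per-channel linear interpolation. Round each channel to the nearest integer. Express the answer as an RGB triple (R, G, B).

#e04a28 → (224, 74, 40); #5bb4ab → (91, 180, 171).
32% corresponds to t = 0.32.
R = 224 + 0.32 × (91 − 224) = 224 + 0.32 × -133 = 181.44 → 181
G = 74 + 0.32 × (180 − 74) = 74 + 0.32 × 106 = 107.92 → 108
B = 40 + 0.32 × (171 − 40) = 40 + 0.32 × 131 = 81.92 → 82

(181, 108, 82)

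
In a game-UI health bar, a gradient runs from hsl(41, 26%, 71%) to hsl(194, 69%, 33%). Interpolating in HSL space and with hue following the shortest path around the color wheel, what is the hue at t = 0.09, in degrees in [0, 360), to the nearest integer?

Hue arc: Δh = 194 − 41 = 153° (|Δh| ≤ 180, already the shorter path).
H = 41 + 0.09 × (153) = 54.77 → 55°

55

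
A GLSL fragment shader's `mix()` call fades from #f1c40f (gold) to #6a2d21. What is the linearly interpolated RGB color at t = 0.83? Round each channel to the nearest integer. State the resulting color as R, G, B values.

(129, 71, 30)

#f1c40f → (241, 196, 15); #6a2d21 → (106, 45, 33).
R = 241 + 0.83 × (106 − 241) = 241 + 0.83 × -135 = 128.95 → 129
G = 196 + 0.83 × (45 − 196) = 196 + 0.83 × -151 = 70.67 → 71
B = 15 + 0.83 × (33 − 15) = 15 + 0.83 × 18 = 29.94 → 30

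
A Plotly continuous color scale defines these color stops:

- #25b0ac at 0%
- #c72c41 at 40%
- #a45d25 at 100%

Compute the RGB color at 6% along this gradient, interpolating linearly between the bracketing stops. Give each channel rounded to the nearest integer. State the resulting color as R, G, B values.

(61, 156, 156)

6% lies between the 0% and 40% stops, so the local fraction is t = (6 − 0)/(40 − 0) = 6/40 ≈ 0.15.
#25b0ac → (37, 176, 172); #c72c41 → (199, 44, 65).
R = 37 + 0.15 × (199 − 37) = 61.3 → 61
G = 176 + 0.15 × (44 − 176) = 156.2 → 156
B = 172 + 0.15 × (65 − 172) = 155.95 → 156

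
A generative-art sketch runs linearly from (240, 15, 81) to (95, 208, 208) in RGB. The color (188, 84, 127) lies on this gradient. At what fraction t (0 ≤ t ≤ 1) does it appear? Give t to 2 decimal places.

Invert the lerp on the G channel (largest span, 193): t = (84 − 15) / (208 − 15) = 69/193 = 0.35751.
Check on R: (188 − 240)/(95 − 240) = 0.3586 ✓

0.36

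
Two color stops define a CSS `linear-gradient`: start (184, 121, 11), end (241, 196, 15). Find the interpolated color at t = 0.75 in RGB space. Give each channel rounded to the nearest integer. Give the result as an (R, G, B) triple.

(227, 177, 14)

R = 184 + 0.75 × (241 − 184) = 184 + 0.75 × 57 = 226.75 → 227
G = 121 + 0.75 × (196 − 121) = 121 + 0.75 × 75 = 177.25 → 177
B = 11 + 0.75 × (15 − 11) = 11 + 0.75 × 4 = 14 → 14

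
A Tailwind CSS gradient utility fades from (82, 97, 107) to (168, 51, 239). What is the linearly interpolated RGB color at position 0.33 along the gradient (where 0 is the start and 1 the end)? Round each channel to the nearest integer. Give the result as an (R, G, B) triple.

(110, 82, 151)

R = 82 + 0.33 × (168 − 82) = 82 + 0.33 × 86 = 110.38 → 110
G = 97 + 0.33 × (51 − 97) = 97 + 0.33 × -46 = 81.82 → 82
B = 107 + 0.33 × (239 − 107) = 107 + 0.33 × 132 = 150.56 → 151
So the blended color is (110, 82, 151), about #6e5297.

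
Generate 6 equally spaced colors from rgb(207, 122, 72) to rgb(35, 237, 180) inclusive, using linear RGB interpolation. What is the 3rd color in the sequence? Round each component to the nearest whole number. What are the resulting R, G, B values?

With 6 swatches and endpoints inclusive, swatch 3 sits at t = (3 − 1)/(6 − 1) = 2/5 ≈ 0.4.
R = 207 + 0.4 × (35 − 207) = 138.2 → 138
G = 122 + 0.4 × (237 − 122) = 168 → 168
B = 72 + 0.4 × (180 − 72) = 115.2 → 115

(138, 168, 115)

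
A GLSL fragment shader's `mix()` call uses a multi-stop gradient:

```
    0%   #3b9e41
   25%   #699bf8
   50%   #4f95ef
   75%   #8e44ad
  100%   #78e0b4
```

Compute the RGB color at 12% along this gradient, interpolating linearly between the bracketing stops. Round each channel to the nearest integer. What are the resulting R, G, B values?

(81, 157, 153)

12% lies between the 0% and 25% stops, so the local fraction is t = (12 − 0)/(25 − 0) = 12/25 ≈ 0.48.
#3b9e41 → (59, 158, 65); #699bf8 → (105, 155, 248).
R = 59 + 0.48 × (105 − 59) = 81.08 → 81
G = 158 + 0.48 × (155 − 158) = 156.56 → 157
B = 65 + 0.48 × (248 − 65) = 152.84 → 153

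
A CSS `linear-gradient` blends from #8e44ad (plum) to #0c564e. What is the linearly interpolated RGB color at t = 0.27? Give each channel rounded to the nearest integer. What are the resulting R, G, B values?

(107, 73, 147)

#8e44ad → (142, 68, 173); #0c564e → (12, 86, 78).
R = 142 + 0.27 × (12 − 142) = 142 + 0.27 × -130 = 106.9 → 107
G = 68 + 0.27 × (86 − 68) = 68 + 0.27 × 18 = 72.86 → 73
B = 173 + 0.27 × (78 − 173) = 173 + 0.27 × -95 = 147.35 → 147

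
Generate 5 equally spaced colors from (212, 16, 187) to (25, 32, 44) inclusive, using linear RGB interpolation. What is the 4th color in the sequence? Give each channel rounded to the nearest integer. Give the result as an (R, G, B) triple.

With 5 swatches and endpoints inclusive, swatch 4 sits at t = (4 − 1)/(5 − 1) = 3/4 ≈ 0.75.
R = 212 + 0.75 × (25 − 212) = 71.75 → 72
G = 16 + 0.75 × (32 − 16) = 28 → 28
B = 187 + 0.75 × (44 − 187) = 79.75 → 80

(72, 28, 80)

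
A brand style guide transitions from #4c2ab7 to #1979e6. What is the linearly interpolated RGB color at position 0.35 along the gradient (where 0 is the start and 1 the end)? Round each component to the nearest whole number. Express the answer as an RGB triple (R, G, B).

#4c2ab7 → (76, 42, 183); #1979e6 → (25, 121, 230).
R = 76 + 0.35 × (25 − 76) = 76 + 0.35 × -51 = 58.15 → 58
G = 42 + 0.35 × (121 − 42) = 42 + 0.35 × 79 = 69.65 → 70
B = 183 + 0.35 × (230 − 183) = 183 + 0.35 × 47 = 199.45 → 199
So the blended color is (58, 70, 199), about #3a46c7.

(58, 70, 199)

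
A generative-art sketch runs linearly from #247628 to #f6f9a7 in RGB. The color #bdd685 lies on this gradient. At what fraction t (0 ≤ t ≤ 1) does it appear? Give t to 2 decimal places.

Invert the lerp on the R channel (largest span, 210): t = (189 − 36) / (246 − 36) = 153/210 = 0.72857.
Check on G: (214 − 118)/(249 − 118) = 0.7328 ✓

0.73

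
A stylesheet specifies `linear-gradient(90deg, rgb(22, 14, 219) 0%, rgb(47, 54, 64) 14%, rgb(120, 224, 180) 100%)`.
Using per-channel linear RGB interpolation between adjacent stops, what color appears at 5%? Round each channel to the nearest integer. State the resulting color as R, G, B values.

5% lies between the 0% and 14% stops, so the local fraction is t = (5 − 0)/(14 − 0) = 5/14 ≈ 0.3571.
R = 22 + 0.3571 × (47 − 22) = 30.927 → 31
G = 14 + 0.3571 × (54 − 14) = 28.284 → 28
B = 219 + 0.3571 × (64 − 219) = 163.649 → 164

(31, 28, 164)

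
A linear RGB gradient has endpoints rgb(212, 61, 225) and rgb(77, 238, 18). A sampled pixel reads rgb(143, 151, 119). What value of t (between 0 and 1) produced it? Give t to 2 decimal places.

0.51

Invert the lerp on the B channel (largest span, 207): t = (119 − 225) / (18 − 225) = -106/-207 = 0.51208.
Check on R: (143 − 212)/(77 − 212) = 0.5111 ✓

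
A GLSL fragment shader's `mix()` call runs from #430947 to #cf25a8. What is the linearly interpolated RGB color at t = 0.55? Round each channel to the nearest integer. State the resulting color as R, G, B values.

#430947 → (67, 9, 71); #cf25a8 → (207, 37, 168).
R = 67 + 0.55 × (207 − 67) = 67 + 0.55 × 140 = 144 → 144
G = 9 + 0.55 × (37 − 9) = 9 + 0.55 × 28 = 24.4 → 24
B = 71 + 0.55 × (168 − 71) = 71 + 0.55 × 97 = 124.35 → 124

(144, 24, 124)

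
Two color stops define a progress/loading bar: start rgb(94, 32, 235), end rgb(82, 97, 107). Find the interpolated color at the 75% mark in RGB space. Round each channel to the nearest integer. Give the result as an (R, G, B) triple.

(85, 81, 139)

75% corresponds to t = 0.75.
R = 94 + 0.75 × (82 − 94) = 94 + 0.75 × -12 = 85 → 85
G = 32 + 0.75 × (97 − 32) = 32 + 0.75 × 65 = 80.75 → 81
B = 235 + 0.75 × (107 − 235) = 235 + 0.75 × -128 = 139 → 139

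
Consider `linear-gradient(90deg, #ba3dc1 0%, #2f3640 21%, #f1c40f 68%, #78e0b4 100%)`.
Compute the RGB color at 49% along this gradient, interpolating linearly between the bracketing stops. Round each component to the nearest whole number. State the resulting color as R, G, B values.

(163, 139, 35)

49% lies between the 21% and 68% stops, so the local fraction is t = (49 − 21)/(68 − 21) = 28/47 ≈ 0.5957.
#2f3640 → (47, 54, 64); #f1c40f → (241, 196, 15).
R = 47 + 0.5957 × (241 − 47) = 162.566 → 163
G = 54 + 0.5957 × (196 − 54) = 138.589 → 139
B = 64 + 0.5957 × (15 − 64) = 34.811 → 35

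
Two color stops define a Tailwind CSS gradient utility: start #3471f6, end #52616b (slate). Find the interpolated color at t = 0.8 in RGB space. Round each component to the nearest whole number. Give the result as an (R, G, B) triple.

(76, 100, 135)

#3471f6 → (52, 113, 246); #52616b → (82, 97, 107).
R = 52 + 0.8 × (82 − 52) = 52 + 0.8 × 30 = 76 → 76
G = 113 + 0.8 × (97 − 113) = 113 + 0.8 × -16 = 100.2 → 100
B = 246 + 0.8 × (107 − 246) = 246 + 0.8 × -139 = 134.8 → 135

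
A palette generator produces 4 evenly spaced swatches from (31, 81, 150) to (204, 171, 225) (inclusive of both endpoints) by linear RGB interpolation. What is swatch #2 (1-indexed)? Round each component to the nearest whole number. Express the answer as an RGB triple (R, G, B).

With 4 swatches and endpoints inclusive, swatch 2 sits at t = (2 − 1)/(4 − 1) = 1/3 ≈ 0.3333.
R = 31 + 0.3333 × (204 − 31) = 88.661 → 89
G = 81 + 0.3333 × (171 − 81) = 110.997 → 111
B = 150 + 0.3333 × (225 − 150) = 174.998 → 175

(89, 111, 175)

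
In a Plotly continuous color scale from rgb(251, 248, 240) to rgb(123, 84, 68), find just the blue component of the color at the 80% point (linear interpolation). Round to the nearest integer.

B = 240 + 0.8 × (68 − 240) = 102.4 → 102

102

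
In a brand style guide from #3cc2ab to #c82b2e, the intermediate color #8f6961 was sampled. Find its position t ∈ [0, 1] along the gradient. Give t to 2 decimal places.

0.59

Invert the lerp on the G channel (largest span, 151): t = (105 − 194) / (43 − 194) = -89/-151 = 0.5894.
Check on R: (143 − 60)/(200 − 60) = 0.5929 ✓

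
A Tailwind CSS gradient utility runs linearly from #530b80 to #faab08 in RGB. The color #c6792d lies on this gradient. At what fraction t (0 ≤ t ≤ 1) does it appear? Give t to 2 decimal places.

Invert the lerp on the R channel (largest span, 167): t = (198 − 83) / (250 − 83) = 115/167 = 0.68862.
Check on G: (121 − 11)/(171 − 11) = 0.6875 ✓

0.69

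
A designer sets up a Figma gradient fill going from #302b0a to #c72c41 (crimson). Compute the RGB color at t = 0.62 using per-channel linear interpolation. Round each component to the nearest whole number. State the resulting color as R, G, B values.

(142, 44, 44)

#302b0a → (48, 43, 10); #c72c41 → (199, 44, 65).
R = 48 + 0.62 × (199 − 48) = 48 + 0.62 × 151 = 141.62 → 142
G = 43 + 0.62 × (44 − 43) = 43 + 0.62 × 1 = 43.62 → 44
B = 10 + 0.62 × (65 − 10) = 10 + 0.62 × 55 = 44.1 → 44
So the blended color is (142, 44, 44), about #8e2c2c.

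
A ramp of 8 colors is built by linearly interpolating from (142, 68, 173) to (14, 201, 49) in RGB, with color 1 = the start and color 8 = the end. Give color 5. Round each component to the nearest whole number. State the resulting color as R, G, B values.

(69, 144, 102)

With 8 swatches and endpoints inclusive, swatch 5 sits at t = (5 − 1)/(8 − 1) = 4/7 ≈ 0.5714.
R = 142 + 0.5714 × (14 − 142) = 68.861 → 69
G = 68 + 0.5714 × (201 − 68) = 143.996 → 144
B = 173 + 0.5714 × (49 − 173) = 102.146 → 102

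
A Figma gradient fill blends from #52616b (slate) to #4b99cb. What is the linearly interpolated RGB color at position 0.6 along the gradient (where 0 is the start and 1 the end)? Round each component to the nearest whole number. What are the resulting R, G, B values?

#52616b → (82, 97, 107); #4b99cb → (75, 153, 203).
R = 82 + 0.6 × (75 − 82) = 82 + 0.6 × -7 = 77.8 → 78
G = 97 + 0.6 × (153 − 97) = 97 + 0.6 × 56 = 130.6 → 131
B = 107 + 0.6 × (203 − 107) = 107 + 0.6 × 96 = 164.6 → 165

(78, 131, 165)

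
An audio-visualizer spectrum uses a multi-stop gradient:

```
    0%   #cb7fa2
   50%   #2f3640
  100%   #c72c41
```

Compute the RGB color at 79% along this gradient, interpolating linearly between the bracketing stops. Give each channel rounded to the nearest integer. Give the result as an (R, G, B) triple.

(135, 48, 65)

79% lies between the 50% and 100% stops, so the local fraction is t = (79 − 50)/(100 − 50) = 29/50 ≈ 0.58.
#2f3640 → (47, 54, 64); #c72c41 → (199, 44, 65).
R = 47 + 0.58 × (199 − 47) = 135.16 → 135
G = 54 + 0.58 × (44 − 54) = 48.2 → 48
B = 64 + 0.58 × (65 − 64) = 64.58 → 65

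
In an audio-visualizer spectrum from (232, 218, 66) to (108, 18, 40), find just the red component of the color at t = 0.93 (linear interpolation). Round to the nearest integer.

R = 232 + 0.93 × (108 − 232) = 116.68 → 117

117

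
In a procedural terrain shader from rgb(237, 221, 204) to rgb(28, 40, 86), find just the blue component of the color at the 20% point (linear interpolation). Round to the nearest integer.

180

B = 204 + 0.2 × (86 − 204) = 180.4 → 180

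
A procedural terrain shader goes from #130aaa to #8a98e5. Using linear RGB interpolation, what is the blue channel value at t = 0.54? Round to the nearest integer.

B₁ = 170 (from #130aaa), B₂ = 229 (from #8a98e5).
B = 170 + 0.54 × (229 − 170) = 201.86 → 202

202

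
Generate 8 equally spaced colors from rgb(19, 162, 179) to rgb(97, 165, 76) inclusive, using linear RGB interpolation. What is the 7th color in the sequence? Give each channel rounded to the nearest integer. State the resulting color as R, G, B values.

With 8 swatches and endpoints inclusive, swatch 7 sits at t = (7 − 1)/(8 − 1) = 6/7 ≈ 0.8571.
R = 19 + 0.8571 × (97 − 19) = 85.854 → 86
G = 162 + 0.8571 × (165 − 162) = 164.571 → 165
B = 179 + 0.8571 × (76 − 179) = 90.719 → 91

(86, 165, 91)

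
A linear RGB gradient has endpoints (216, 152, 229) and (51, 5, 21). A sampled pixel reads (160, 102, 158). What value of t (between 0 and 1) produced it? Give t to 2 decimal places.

Invert the lerp on the B channel (largest span, 208): t = (158 − 229) / (21 − 229) = -71/-208 = 0.34135.
Check on R: (160 − 216)/(51 − 216) = 0.3394 ✓

0.34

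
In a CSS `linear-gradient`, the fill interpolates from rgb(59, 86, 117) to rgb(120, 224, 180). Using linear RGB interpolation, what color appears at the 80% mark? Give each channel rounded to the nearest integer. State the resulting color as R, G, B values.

80% corresponds to t = 0.8.
R = 59 + 0.8 × (120 − 59) = 59 + 0.8 × 61 = 107.8 → 108
G = 86 + 0.8 × (224 − 86) = 86 + 0.8 × 138 = 196.4 → 196
B = 117 + 0.8 × (180 − 117) = 117 + 0.8 × 63 = 167.4 → 167

(108, 196, 167)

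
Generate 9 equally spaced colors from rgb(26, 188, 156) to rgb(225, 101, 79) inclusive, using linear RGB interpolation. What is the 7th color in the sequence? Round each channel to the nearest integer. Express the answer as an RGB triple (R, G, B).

With 9 swatches and endpoints inclusive, swatch 7 sits at t = (7 − 1)/(9 − 1) = 6/8 ≈ 0.75.
R = 26 + 0.75 × (225 − 26) = 175.25 → 175
G = 188 + 0.75 × (101 − 188) = 122.75 → 123
B = 156 + 0.75 × (79 − 156) = 98.25 → 98

(175, 123, 98)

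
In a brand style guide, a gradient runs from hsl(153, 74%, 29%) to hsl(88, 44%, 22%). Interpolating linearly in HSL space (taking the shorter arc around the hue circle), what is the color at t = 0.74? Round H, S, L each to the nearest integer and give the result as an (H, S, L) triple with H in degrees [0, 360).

Hue arc: Δh = 88 − 153 = -65° (|Δh| ≤ 180, already the shorter path).
H = 153 + 0.74 × (-65) = 104.9 → 105°
S = 74 + 0.74 × (44 − 74) = 51.8 → 52%
L = 29 + 0.74 × (22 − 29) = 23.82 → 24%

(105, 52, 24)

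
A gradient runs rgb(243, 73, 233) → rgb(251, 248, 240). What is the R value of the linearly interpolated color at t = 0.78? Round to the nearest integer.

249

R = 243 + 0.78 × (251 − 243) = 249.24 → 249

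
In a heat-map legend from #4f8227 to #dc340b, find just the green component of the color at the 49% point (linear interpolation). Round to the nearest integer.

G₁ = 130 (from #4f8227), G₂ = 52 (from #dc340b).
G = 130 + 0.49 × (52 − 130) = 91.78 → 92

92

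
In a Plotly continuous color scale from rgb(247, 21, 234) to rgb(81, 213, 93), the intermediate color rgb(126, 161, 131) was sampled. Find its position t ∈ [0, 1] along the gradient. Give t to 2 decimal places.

0.73

Invert the lerp on the G channel (largest span, 192): t = (161 − 21) / (213 − 21) = 140/192 = 0.72917.
Check on R: (126 − 247)/(81 − 247) = 0.7289 ✓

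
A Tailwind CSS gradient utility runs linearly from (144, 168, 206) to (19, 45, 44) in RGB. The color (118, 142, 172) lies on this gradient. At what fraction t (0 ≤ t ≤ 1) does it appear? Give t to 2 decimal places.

Invert the lerp on the B channel (largest span, 162): t = (172 − 206) / (44 − 206) = -34/-162 = 0.20988.
Check on R: (118 − 144)/(19 − 144) = 0.208 ✓

0.21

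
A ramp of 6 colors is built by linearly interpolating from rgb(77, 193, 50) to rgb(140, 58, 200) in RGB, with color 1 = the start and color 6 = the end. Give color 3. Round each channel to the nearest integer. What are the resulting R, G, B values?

With 6 swatches and endpoints inclusive, swatch 3 sits at t = (3 − 1)/(6 − 1) = 2/5 ≈ 0.4.
R = 77 + 0.4 × (140 − 77) = 102.2 → 102
G = 193 + 0.4 × (58 − 193) = 139 → 139
B = 50 + 0.4 × (200 − 50) = 110 → 110

(102, 139, 110)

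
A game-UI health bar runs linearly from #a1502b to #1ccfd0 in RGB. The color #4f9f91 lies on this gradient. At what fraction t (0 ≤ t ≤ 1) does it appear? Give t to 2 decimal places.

Invert the lerp on the B channel (largest span, 165): t = (145 − 43) / (208 − 43) = 102/165 = 0.61818.
Check on R: (79 − 161)/(28 − 161) = 0.6165 ✓

0.62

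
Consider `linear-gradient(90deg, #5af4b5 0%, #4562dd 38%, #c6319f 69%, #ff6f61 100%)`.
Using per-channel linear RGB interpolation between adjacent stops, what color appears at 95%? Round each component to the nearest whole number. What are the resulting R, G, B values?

(246, 101, 107)

95% lies between the 69% and 100% stops, so the local fraction is t = (95 − 69)/(100 − 69) = 26/31 ≈ 0.8387.
#c6319f → (198, 49, 159); #ff6f61 → (255, 111, 97).
R = 198 + 0.8387 × (255 − 198) = 245.806 → 246
G = 49 + 0.8387 × (111 − 49) = 100.999 → 101
B = 159 + 0.8387 × (97 − 159) = 107.001 → 107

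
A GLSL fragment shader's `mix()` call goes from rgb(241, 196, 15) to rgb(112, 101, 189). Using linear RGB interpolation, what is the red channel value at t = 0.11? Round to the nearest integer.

R = 241 + 0.11 × (112 − 241) = 226.81 → 227

227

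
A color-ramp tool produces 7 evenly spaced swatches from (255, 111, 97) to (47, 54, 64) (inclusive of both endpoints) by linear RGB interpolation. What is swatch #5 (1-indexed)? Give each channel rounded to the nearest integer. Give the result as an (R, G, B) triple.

(116, 73, 75)

With 7 swatches and endpoints inclusive, swatch 5 sits at t = (5 − 1)/(7 − 1) = 4/6 ≈ 0.6667.
R = 255 + 0.6667 × (47 − 255) = 116.326 → 116
G = 111 + 0.6667 × (54 − 111) = 72.998 → 73
B = 97 + 0.6667 × (64 − 97) = 74.999 → 75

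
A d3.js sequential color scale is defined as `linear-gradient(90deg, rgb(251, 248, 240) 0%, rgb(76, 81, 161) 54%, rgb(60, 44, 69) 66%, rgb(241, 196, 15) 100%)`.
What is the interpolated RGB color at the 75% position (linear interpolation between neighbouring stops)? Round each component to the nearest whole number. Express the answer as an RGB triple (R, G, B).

(108, 84, 55)

75% lies between the 66% and 100% stops, so the local fraction is t = (75 − 66)/(100 − 66) = 9/34 ≈ 0.2647.
R = 60 + 0.2647 × (241 − 60) = 107.911 → 108
G = 44 + 0.2647 × (196 − 44) = 84.234 → 84
B = 69 + 0.2647 × (15 − 69) = 54.706 → 55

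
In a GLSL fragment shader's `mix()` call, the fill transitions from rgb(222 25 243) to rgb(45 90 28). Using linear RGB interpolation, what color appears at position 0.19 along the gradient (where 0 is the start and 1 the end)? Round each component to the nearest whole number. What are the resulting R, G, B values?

(188, 37, 202)

R = 222 + 0.19 × (45 − 222) = 222 + 0.19 × -177 = 188.37 → 188
G = 25 + 0.19 × (90 − 25) = 25 + 0.19 × 65 = 37.35 → 37
B = 243 + 0.19 × (28 − 243) = 243 + 0.19 × -215 = 202.15 → 202
So the blended color is (188, 37, 202), about #bc25ca.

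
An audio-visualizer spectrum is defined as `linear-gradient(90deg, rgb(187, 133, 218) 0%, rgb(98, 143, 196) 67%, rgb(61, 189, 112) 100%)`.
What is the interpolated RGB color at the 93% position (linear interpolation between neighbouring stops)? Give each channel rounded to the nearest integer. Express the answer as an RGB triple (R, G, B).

93% lies between the 67% and 100% stops, so the local fraction is t = (93 − 67)/(100 − 67) = 26/33 ≈ 0.7879.
R = 98 + 0.7879 × (61 − 98) = 68.848 → 69
G = 143 + 0.7879 × (189 − 143) = 179.243 → 179
B = 196 + 0.7879 × (112 − 196) = 129.816 → 130

(69, 179, 130)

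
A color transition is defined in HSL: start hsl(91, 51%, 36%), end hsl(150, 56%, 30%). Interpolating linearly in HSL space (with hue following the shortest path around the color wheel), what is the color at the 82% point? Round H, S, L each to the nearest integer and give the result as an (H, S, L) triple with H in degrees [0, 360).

(139, 55, 31)

Hue arc: Δh = 150 − 91 = 59° (|Δh| ≤ 180, already the shorter path).
H = 91 + 0.82 × (59) = 139.38 → 139°
S = 51 + 0.82 × (56 − 51) = 55.1 → 55%
L = 36 + 0.82 × (30 − 36) = 31.08 → 31%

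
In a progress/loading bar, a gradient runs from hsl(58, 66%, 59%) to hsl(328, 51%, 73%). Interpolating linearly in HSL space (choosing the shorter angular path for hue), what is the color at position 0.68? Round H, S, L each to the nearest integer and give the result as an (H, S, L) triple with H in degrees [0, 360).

Hue: 328 − 58 = 270°, but |270| > 180 so the shorter arc goes the other way: Δh = 270 − 360 = -90°.
H = 58 + 0.68 × (-90) = -3.2 → -3 → -3 mod 360 = 357°
S = 66 + 0.68 × (51 − 66) = 55.8 → 56%
L = 59 + 0.68 × (73 − 59) = 68.52 → 69%

(357, 56, 69)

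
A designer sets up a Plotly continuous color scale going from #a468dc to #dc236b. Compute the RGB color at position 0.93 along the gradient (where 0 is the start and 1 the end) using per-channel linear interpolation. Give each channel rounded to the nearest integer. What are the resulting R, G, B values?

#a468dc → (164, 104, 220); #dc236b → (220, 35, 107).
R = 164 + 0.93 × (220 − 164) = 164 + 0.93 × 56 = 216.08 → 216
G = 104 + 0.93 × (35 − 104) = 104 + 0.93 × -69 = 39.83 → 40
B = 220 + 0.93 × (107 − 220) = 220 + 0.93 × -113 = 114.91 → 115

(216, 40, 115)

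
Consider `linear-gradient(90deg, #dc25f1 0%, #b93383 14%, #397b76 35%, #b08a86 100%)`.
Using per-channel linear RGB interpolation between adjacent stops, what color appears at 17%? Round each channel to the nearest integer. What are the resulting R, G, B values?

(167, 61, 129)

17% lies between the 14% and 35% stops, so the local fraction is t = (17 − 14)/(35 − 14) = 3/21 ≈ 0.1429.
#b93383 → (185, 51, 131); #397b76 → (57, 123, 118).
R = 185 + 0.1429 × (57 − 185) = 166.709 → 167
G = 51 + 0.1429 × (123 − 51) = 61.289 → 61
B = 131 + 0.1429 × (118 − 131) = 129.142 → 129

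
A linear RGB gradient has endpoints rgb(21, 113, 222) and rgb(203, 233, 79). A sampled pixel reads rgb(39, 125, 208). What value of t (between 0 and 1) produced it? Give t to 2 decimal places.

Invert the lerp on the R channel (largest span, 182): t = (39 − 21) / (203 − 21) = 18/182 = 0.098901.
Check on G: (125 − 113)/(233 − 113) = 0.1 ✓

0.10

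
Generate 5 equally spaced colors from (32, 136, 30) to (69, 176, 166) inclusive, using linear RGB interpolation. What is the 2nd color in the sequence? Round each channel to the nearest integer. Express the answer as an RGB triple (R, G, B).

With 5 swatches and endpoints inclusive, swatch 2 sits at t = (2 − 1)/(5 − 1) = 1/4 ≈ 0.25.
R = 32 + 0.25 × (69 − 32) = 41.25 → 41
G = 136 + 0.25 × (176 − 136) = 146 → 146
B = 30 + 0.25 × (166 − 30) = 64 → 64

(41, 146, 64)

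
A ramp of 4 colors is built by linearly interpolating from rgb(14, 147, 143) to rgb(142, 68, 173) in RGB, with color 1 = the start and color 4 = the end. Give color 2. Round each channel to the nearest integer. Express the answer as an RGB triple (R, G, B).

With 4 swatches and endpoints inclusive, swatch 2 sits at t = (2 − 1)/(4 − 1) = 1/3 ≈ 0.3333.
R = 14 + 0.3333 × (142 − 14) = 56.662 → 57
G = 147 + 0.3333 × (68 − 147) = 120.669 → 121
B = 143 + 0.3333 × (173 − 143) = 152.999 → 153

(57, 121, 153)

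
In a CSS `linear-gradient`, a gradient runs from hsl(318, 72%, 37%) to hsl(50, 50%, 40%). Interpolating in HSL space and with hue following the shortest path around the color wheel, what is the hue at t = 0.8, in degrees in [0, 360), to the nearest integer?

Hue: 50 − 318 = -268°, but |-268| > 180 so the shorter arc goes the other way: Δh = -268 + 360 = 92°.
H = 318 + 0.8 × (92) = 391.6 → 392 → 392 mod 360 = 32°

32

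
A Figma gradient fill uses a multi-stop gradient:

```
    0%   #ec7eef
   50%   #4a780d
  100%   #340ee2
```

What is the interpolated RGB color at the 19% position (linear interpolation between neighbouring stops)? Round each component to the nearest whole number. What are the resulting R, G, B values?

(174, 124, 153)

19% lies between the 0% and 50% stops, so the local fraction is t = (19 − 0)/(50 − 0) = 19/50 ≈ 0.38.
#ec7eef → (236, 126, 239); #4a780d → (74, 120, 13).
R = 236 + 0.38 × (74 − 236) = 174.44 → 174
G = 126 + 0.38 × (120 − 126) = 123.72 → 124
B = 239 + 0.38 × (13 − 239) = 153.12 → 153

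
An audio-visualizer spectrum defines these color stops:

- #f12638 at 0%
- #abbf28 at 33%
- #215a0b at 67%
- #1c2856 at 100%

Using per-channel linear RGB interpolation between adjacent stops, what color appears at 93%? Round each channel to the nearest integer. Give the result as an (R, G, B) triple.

93% lies between the 67% and 100% stops, so the local fraction is t = (93 − 67)/(100 − 67) = 26/33 ≈ 0.7879.
#215a0b → (33, 90, 11); #1c2856 → (28, 40, 86).
R = 33 + 0.7879 × (28 − 33) = 29.061 → 29
G = 90 + 0.7879 × (40 − 90) = 50.605 → 51
B = 11 + 0.7879 × (86 − 11) = 70.093 → 70

(29, 51, 70)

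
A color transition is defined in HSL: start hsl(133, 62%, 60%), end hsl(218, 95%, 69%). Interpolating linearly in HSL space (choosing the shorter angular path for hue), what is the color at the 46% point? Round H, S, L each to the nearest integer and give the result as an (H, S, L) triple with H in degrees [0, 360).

Hue arc: Δh = 218 − 133 = 85° (|Δh| ≤ 180, already the shorter path).
H = 133 + 0.46 × (85) = 172.1 → 172°
S = 62 + 0.46 × (95 − 62) = 77.18 → 77%
L = 60 + 0.46 × (69 − 60) = 64.14 → 64%

(172, 77, 64)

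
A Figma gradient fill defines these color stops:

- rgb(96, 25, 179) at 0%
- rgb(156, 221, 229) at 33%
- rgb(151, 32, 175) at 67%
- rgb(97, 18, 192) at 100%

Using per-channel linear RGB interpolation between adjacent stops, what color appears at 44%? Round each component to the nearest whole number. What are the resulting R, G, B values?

(154, 160, 212)

44% lies between the 33% and 67% stops, so the local fraction is t = (44 − 33)/(67 − 33) = 11/34 ≈ 0.3235.
R = 156 + 0.3235 × (151 − 156) = 154.382 → 154
G = 221 + 0.3235 × (32 − 221) = 159.858 → 160
B = 229 + 0.3235 × (175 − 229) = 211.531 → 212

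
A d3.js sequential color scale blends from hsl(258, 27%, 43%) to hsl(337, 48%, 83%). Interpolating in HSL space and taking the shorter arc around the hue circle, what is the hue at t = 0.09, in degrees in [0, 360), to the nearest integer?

265

Hue arc: Δh = 337 − 258 = 79° (|Δh| ≤ 180, already the shorter path).
H = 258 + 0.09 × (79) = 265.11 → 265°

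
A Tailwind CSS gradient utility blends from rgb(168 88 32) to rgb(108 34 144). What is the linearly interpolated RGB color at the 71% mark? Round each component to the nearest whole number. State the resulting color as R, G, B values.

71% corresponds to t = 0.71.
R = 168 + 0.71 × (108 − 168) = 168 + 0.71 × -60 = 125.4 → 125
G = 88 + 0.71 × (34 − 88) = 88 + 0.71 × -54 = 49.66 → 50
B = 32 + 0.71 × (144 − 32) = 32 + 0.71 × 112 = 111.52 → 112

(125, 50, 112)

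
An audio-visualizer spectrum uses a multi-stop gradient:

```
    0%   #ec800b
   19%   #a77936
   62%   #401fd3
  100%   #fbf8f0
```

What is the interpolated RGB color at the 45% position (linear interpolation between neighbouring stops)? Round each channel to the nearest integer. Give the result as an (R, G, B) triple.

(105, 67, 149)

45% lies between the 19% and 62% stops, so the local fraction is t = (45 − 19)/(62 − 19) = 26/43 ≈ 0.6047.
#a77936 → (167, 121, 54); #401fd3 → (64, 31, 211).
R = 167 + 0.6047 × (64 − 167) = 104.716 → 105
G = 121 + 0.6047 × (31 − 121) = 66.577 → 67
B = 54 + 0.6047 × (211 − 54) = 148.938 → 149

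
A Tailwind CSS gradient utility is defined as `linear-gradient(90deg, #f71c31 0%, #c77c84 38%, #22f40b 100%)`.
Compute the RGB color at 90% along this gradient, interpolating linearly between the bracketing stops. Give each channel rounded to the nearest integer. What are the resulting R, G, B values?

(61, 225, 31)

90% lies between the 38% and 100% stops, so the local fraction is t = (90 − 38)/(100 − 38) = 52/62 ≈ 0.8387.
#c77c84 → (199, 124, 132); #22f40b → (34, 244, 11).
R = 199 + 0.8387 × (34 − 199) = 60.614 → 61
G = 124 + 0.8387 × (244 − 124) = 224.644 → 225
B = 132 + 0.8387 × (11 − 132) = 30.517 → 31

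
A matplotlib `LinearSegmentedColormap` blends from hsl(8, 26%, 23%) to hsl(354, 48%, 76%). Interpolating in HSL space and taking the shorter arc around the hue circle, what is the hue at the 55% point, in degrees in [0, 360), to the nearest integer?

Hue: 354 − 8 = 346°, but |346| > 180 so the shorter arc goes the other way: Δh = 346 − 360 = -14°.
H = 8 + 0.55 × (-14) = 0.3 → 0°

0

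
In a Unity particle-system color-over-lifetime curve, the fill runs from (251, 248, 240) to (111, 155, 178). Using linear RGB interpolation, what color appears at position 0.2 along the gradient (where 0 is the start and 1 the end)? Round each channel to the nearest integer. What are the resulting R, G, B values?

(223, 229, 228)

R = 251 + 0.2 × (111 − 251) = 251 + 0.2 × -140 = 223 → 223
G = 248 + 0.2 × (155 − 248) = 248 + 0.2 × -93 = 229.4 → 229
B = 240 + 0.2 × (178 − 240) = 240 + 0.2 × -62 = 227.6 → 228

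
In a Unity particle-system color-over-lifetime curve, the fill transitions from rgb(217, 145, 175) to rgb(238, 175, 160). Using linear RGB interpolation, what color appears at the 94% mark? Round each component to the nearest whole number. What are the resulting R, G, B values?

(237, 173, 161)

94% corresponds to t = 0.94.
R = 217 + 0.94 × (238 − 217) = 217 + 0.94 × 21 = 236.74 → 237
G = 145 + 0.94 × (175 − 145) = 145 + 0.94 × 30 = 173.2 → 173
B = 175 + 0.94 × (160 − 175) = 175 + 0.94 × -15 = 160.9 → 161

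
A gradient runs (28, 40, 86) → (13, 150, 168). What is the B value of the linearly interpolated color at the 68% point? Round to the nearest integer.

142

B = 86 + 0.68 × (168 − 86) = 141.76 → 142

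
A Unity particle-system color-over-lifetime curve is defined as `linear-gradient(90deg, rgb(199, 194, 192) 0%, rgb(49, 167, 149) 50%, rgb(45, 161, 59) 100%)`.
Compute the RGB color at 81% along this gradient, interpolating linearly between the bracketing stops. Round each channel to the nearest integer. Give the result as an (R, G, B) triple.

(47, 163, 93)

81% lies between the 50% and 100% stops, so the local fraction is t = (81 − 50)/(100 − 50) = 31/50 ≈ 0.62.
R = 49 + 0.62 × (45 − 49) = 46.52 → 47
G = 167 + 0.62 × (161 − 167) = 163.28 → 163
B = 149 + 0.62 × (59 − 149) = 93.2 → 93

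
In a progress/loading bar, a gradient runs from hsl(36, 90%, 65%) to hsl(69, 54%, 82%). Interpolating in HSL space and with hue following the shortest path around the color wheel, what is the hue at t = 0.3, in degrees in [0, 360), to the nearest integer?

Hue arc: Δh = 69 − 36 = 33° (|Δh| ≤ 180, already the shorter path).
H = 36 + 0.3 × (33) = 45.9 → 46°

46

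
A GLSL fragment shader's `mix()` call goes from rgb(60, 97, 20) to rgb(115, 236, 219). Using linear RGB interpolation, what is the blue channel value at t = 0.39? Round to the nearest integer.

98

B = 20 + 0.39 × (219 − 20) = 97.61 → 98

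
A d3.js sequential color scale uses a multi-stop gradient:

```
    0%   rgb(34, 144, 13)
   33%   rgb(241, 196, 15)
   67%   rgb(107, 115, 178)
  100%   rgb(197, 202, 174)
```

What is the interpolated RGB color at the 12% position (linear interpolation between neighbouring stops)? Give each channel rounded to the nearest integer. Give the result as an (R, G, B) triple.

12% lies between the 0% and 33% stops, so the local fraction is t = (12 − 0)/(33 − 0) = 12/33 ≈ 0.3636.
R = 34 + 0.3636 × (241 − 34) = 109.265 → 109
G = 144 + 0.3636 × (196 − 144) = 162.907 → 163
B = 13 + 0.3636 × (15 − 13) = 13.727 → 14

(109, 163, 14)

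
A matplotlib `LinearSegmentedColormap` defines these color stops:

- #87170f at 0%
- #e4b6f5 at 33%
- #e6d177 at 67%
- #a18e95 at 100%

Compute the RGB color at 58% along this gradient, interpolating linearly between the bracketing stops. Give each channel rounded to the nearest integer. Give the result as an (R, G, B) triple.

58% lies between the 33% and 67% stops, so the local fraction is t = (58 − 33)/(67 − 33) = 25/34 ≈ 0.7353.
#e4b6f5 → (228, 182, 245); #e6d177 → (230, 209, 119).
R = 228 + 0.7353 × (230 − 228) = 229.471 → 229
G = 182 + 0.7353 × (209 − 182) = 201.853 → 202
B = 245 + 0.7353 × (119 − 245) = 152.352 → 152

(229, 202, 152)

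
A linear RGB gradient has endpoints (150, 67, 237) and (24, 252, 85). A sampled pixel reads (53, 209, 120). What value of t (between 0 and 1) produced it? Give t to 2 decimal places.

Invert the lerp on the G channel (largest span, 185): t = (209 − 67) / (252 − 67) = 142/185 = 0.76757.
Check on R: (53 − 150)/(24 − 150) = 0.7698 ✓

0.77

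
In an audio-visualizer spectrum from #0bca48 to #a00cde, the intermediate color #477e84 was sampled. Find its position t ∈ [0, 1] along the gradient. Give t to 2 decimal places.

0.40

Invert the lerp on the G channel (largest span, 190): t = (126 − 202) / (12 − 202) = -76/-190 = 0.4.
Check on R: (71 − 11)/(160 − 11) = 0.4027 ✓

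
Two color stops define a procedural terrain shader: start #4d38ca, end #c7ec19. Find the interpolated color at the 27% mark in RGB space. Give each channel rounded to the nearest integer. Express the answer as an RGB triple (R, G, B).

(110, 105, 154)

#4d38ca → (77, 56, 202); #c7ec19 → (199, 236, 25).
27% corresponds to t = 0.27.
R = 77 + 0.27 × (199 − 77) = 77 + 0.27 × 122 = 109.94 → 110
G = 56 + 0.27 × (236 − 56) = 56 + 0.27 × 180 = 104.6 → 105
B = 202 + 0.27 × (25 − 202) = 202 + 0.27 × -177 = 154.21 → 154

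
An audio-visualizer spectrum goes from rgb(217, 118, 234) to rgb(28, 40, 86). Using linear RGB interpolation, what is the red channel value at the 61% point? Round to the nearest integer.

102

R = 217 + 0.61 × (28 − 217) = 101.71 → 102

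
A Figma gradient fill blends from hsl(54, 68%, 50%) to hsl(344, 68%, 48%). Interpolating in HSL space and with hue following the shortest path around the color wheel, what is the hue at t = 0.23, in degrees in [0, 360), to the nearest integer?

38

Hue: 344 − 54 = 290°, but |290| > 180 so the shorter arc goes the other way: Δh = 290 − 360 = -70°.
H = 54 + 0.23 × (-70) = 37.9 → 38°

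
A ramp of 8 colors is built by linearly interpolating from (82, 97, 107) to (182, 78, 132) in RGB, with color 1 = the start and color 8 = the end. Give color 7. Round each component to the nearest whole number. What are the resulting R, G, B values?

With 8 swatches and endpoints inclusive, swatch 7 sits at t = (7 − 1)/(8 − 1) = 6/7 ≈ 0.8571.
R = 82 + 0.8571 × (182 − 82) = 167.71 → 168
G = 97 + 0.8571 × (78 − 97) = 80.715 → 81
B = 107 + 0.8571 × (132 − 107) = 128.428 → 128

(168, 81, 128)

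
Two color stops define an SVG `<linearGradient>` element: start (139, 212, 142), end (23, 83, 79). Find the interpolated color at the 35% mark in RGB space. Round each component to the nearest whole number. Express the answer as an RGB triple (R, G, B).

35% corresponds to t = 0.35.
R = 139 + 0.35 × (23 − 139) = 139 + 0.35 × -116 = 98.4 → 98
G = 212 + 0.35 × (83 − 212) = 212 + 0.35 × -129 = 166.85 → 167
B = 142 + 0.35 × (79 − 142) = 142 + 0.35 × -63 = 119.95 → 120

(98, 167, 120)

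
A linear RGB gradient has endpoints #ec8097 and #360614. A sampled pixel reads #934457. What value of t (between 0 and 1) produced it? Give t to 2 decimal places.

0.49

Invert the lerp on the R channel (largest span, 182): t = (147 − 236) / (54 − 236) = -89/-182 = 0.48901.
Check on G: (68 − 128)/(6 − 128) = 0.4918 ✓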